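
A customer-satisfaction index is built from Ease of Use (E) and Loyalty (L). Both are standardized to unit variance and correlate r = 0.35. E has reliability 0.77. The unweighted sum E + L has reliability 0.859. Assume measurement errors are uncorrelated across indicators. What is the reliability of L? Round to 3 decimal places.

Var(E+L) = 2 + 2·0.35 = 2.700.
True-score variance = ρ_E + ρ_L + 2·0.35, so 0.859 = (0.77 + ρ_L + 0.70) / 2.700.
ρ_L = 0.859·2.700 − 0.77 − 0.70 = 0.849.

0.849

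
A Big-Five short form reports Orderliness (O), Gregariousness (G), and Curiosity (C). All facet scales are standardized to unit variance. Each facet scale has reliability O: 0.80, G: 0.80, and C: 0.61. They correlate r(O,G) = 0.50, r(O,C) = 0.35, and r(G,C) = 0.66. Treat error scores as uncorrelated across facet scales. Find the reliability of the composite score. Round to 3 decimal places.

Var(O+G+C) = 3 + 2·[0.50 + 0.35 + 0.66] = 3 + 3.02 = 6.02.
Because errors are independent across components, Cov(Tᵢ,Tⱼ) = Cov(Xᵢ,Xⱼ); the off-diagonal part of the true-score variance is the same as above.
True-score variance = [0.80 + 0.80 + 0.61] + 3.02 = 2.21 + 3.02 = 5.23.
Reliability = 5.23 / 6.02 = 0.869.

0.869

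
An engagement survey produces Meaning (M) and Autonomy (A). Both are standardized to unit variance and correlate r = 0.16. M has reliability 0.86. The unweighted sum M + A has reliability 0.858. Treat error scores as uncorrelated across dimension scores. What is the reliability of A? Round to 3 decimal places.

0.811

Var(M+A) = 2 + 2·0.16 = 2.320.
True-score variance = ρ_M + ρ_A + 2·0.16, so 0.858 = (0.86 + ρ_A + 0.32) / 2.320.
ρ_A = 0.858·2.320 − 0.86 − 0.32 = 0.811.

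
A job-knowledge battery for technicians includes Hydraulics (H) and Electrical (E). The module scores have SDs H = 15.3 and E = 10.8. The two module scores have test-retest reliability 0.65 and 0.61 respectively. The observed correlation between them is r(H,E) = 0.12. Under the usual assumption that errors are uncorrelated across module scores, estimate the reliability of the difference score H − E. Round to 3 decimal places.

Var(H−E) = 15.3² + 10.8² − 2·15.3·10.8·0.12 = 350.73 − 39.6576 = 311.072.
Under uncorrelated errors the observed covariances equal the true-score covariances, so only the own-variance terms attenuate.
True-score variance = [15.3²·0.65 + 10.8²·0.61] − 39.6576 = 223.309 − 39.6576 = 183.651.
Reliability = 183.651 / 311.072 = 0.590.

0.590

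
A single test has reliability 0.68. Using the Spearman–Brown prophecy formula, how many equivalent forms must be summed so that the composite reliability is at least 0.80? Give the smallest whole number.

k ≥ ρ*(1−ρ₁)/(ρ₁(1−ρ*)) = 0.80·0.32 / (0.68·0.20) = 1.882.
Smallest integer k = 2.

2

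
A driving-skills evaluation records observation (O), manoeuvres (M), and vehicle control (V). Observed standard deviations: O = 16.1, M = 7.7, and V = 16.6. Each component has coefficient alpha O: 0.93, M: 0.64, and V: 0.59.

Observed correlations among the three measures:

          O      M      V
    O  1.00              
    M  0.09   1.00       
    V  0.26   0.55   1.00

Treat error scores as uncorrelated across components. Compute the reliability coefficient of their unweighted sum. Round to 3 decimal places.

0.830

Var(O+M+V) = 16.1² + 7.7² + 16.6² + 2·[16.1·7.7·0.09 + 16.1·16.6·0.26 + 7.7·16.6·0.55] = 594.06 + 301.892 = 895.952.
Because errors are independent across components, Cov(Tᵢ,Tⱼ) = Cov(Xᵢ,Xⱼ); the off-diagonal part of the true-score variance is the same as above.
True-score variance = [16.1²·0.93 + 7.7²·0.64 + 16.6²·0.59] + 301.892 = 441.591 + 301.892 = 743.483.
Reliability = 743.483 / 895.952 = 0.830.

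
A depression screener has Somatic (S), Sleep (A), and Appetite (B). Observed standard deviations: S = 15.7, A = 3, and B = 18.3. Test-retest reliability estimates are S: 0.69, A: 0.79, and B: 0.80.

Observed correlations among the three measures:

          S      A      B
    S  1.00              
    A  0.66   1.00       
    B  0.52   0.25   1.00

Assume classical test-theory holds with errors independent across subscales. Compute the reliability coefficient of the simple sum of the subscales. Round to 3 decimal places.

0.852

Var(S+A+B) = 15.7² + 3² + 18.3² + 2·[15.7·3·0.66 + 15.7·18.3·0.52 + 3·18.3·0.25] = 590.38 + 388.424 = 978.804.
Because errors are independent across components, Cov(Tᵢ,Tⱼ) = Cov(Xᵢ,Xⱼ); the off-diagonal part of the true-score variance is the same as above.
True-score variance = [15.7²·0.69 + 3²·0.79 + 18.3²·0.80] + 388.424 = 445.1 + 388.424 = 833.524.
Reliability = 833.524 / 978.804 = 0.852.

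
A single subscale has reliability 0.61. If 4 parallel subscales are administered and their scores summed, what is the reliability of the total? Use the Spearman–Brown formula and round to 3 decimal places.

0.862

ρ_k = kρ / (1 + (k−1)ρ) = 4·0.61 / (1 + 3·0.61) = 2.440 / 2.830 = 0.862.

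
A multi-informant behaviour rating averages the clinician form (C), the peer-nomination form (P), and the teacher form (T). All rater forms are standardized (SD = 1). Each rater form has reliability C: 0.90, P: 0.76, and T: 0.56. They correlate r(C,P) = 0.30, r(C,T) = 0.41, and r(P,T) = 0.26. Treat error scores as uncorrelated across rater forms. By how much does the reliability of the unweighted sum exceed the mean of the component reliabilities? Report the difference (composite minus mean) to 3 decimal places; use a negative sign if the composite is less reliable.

0.102

Var(sum) = 3 + 1.94 = 4.94; true-score variance = 2.22 + 1.94 = 4.16; composite reliability = 0.8421.
Mean component reliability = 0.7400.
Difference = 0.8421 − 0.7400 = 0.102.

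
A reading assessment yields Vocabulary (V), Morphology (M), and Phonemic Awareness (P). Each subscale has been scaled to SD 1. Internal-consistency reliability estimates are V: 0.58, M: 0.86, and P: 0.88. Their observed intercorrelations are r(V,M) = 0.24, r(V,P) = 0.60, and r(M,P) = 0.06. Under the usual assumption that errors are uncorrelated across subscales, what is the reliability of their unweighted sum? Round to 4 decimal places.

0.8583

Var(V+M+P) = 3 + 2·[0.24 + 0.60 + 0.06] = 3 + 1.8 = 4.8.
Under uncorrelated errors the observed covariances equal the true-score covariances, so only the own-variance terms attenuate.
True-score variance = [0.58 + 0.86 + 0.88] + 1.8 = 2.32 + 1.8 = 4.12.
Reliability = 4.12 / 4.8 = 0.8583.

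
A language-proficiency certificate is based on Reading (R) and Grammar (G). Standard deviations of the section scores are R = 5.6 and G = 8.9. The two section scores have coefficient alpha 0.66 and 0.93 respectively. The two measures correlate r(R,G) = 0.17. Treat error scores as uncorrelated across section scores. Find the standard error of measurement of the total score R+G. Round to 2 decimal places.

4.03

Var(total) = 110.57 + 16.9456 = 127.516.
True-score variance = 94.3629 + 16.9456 = 111.309, so reliability = 0.8729.
Error variance = 127.516 − 111.309 = 16.2071; SEM = √16.2071 = 4.03.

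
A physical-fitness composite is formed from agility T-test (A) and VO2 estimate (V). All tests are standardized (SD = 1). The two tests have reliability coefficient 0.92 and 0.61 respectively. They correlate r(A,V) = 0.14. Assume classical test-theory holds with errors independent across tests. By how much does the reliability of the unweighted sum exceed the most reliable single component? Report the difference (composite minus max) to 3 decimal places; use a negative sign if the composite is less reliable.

Var(sum) = 2 + 0.28 = 2.28; true-score variance = 1.53 + 0.28 = 1.81; composite reliability = 0.7939.
Max component reliability = 0.9200.
Difference = 0.7939 − 0.9200 = -0.126.

-0.126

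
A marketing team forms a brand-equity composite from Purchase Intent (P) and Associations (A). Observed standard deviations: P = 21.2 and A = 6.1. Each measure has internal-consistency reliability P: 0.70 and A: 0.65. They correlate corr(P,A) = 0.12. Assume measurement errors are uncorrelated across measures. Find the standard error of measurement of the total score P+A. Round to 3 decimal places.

Var(total) = 486.65 + 31.0368 = 517.687.
True-score variance = 338.794 + 31.0368 = 369.831, so reliability = 0.7144.
Error variance = 517.687 − 369.831 = 147.856; SEM = √147.856 = 12.160.

12.160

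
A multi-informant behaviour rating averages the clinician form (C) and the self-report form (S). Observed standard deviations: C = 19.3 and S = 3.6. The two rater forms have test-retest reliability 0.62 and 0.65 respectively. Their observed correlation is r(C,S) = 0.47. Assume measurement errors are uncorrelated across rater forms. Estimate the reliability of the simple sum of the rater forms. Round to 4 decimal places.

Var(C+S) = 19.3² + 3.6² + 2·[19.3·3.6·0.47] = 385.45 + 65.3112 = 450.761.
Under uncorrelated errors the observed covariances equal the true-score covariances, so only the own-variance terms attenuate.
True-score variance = [19.3²·0.62 + 3.6²·0.65] + 65.3112 = 239.368 + 65.3112 = 304.679.
Reliability = 304.679 / 450.761 = 0.6759.

0.6759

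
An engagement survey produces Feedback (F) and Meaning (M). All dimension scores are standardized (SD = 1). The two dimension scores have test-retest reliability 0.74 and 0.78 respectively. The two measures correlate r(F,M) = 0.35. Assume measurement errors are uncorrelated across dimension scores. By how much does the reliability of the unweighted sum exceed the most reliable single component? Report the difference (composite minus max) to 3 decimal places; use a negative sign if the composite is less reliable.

Var(sum) = 2 + 0.7 = 2.7; true-score variance = 1.52 + 0.7 = 2.22; composite reliability = 0.8222.
Max component reliability = 0.7800.
Difference = 0.8222 − 0.7800 = 0.042.

0.042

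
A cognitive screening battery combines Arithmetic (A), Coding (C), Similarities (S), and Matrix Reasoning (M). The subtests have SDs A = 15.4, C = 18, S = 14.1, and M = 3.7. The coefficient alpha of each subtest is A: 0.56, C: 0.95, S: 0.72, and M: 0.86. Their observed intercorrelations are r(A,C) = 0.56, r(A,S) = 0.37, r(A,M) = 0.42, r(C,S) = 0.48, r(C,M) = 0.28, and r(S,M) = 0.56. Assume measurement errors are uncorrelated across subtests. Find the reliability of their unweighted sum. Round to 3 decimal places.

Var(A+C+S+M) = 15.4² + 18² + 14.1² + 3.7² + 2·[15.4·18·0.56 + 15.4·14.1·0.37 + 15.4·3.7·0.42 + 18·14.1·0.48 + 18·3.7·0.28 + 14.1·3.7·0.56] = 773.66 + 858.385 = 1632.05.
Under uncorrelated errors the observed covariances equal the true-score covariances, so only the own-variance terms attenuate.
True-score variance = [15.4²·0.56 + 18²·0.95 + 14.1²·0.72 + 3.7²·0.86] + 858.385 = 595.526 + 858.385 = 1453.91.
Reliability = 1453.91 / 1632.05 = 0.891.

0.891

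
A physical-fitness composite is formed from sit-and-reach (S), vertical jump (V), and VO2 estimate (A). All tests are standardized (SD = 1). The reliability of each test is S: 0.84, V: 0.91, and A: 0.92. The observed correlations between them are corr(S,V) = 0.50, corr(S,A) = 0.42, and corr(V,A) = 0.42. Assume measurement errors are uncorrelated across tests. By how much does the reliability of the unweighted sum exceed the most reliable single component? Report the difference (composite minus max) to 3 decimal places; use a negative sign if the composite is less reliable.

0.022

Var(sum) = 3 + 2.68 = 5.68; true-score variance = 2.67 + 2.68 = 5.35; composite reliability = 0.9419.
Max component reliability = 0.9200.
Difference = 0.9419 − 0.9200 = 0.022.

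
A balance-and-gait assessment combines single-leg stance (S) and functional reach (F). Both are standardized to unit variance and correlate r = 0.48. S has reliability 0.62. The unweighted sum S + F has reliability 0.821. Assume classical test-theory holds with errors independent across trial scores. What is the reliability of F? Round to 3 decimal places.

Var(S+F) = 2 + 2·0.48 = 2.960.
True-score variance = ρ_S + ρ_F + 2·0.48, so 0.821 = (0.62 + ρ_F + 0.96) / 2.960.
ρ_F = 0.821·2.960 − 0.62 − 0.96 = 0.850.

0.850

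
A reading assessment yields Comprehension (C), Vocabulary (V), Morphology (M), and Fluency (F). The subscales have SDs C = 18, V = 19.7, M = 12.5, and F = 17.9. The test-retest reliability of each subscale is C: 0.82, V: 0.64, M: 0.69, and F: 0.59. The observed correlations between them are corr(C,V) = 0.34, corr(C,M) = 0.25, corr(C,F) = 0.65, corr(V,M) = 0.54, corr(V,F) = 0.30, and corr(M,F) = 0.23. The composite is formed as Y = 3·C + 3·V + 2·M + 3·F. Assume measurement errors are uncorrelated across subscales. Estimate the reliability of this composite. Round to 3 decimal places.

0.847

Var(Y) = 3²·18² + 3²·19.7² + 2²·12.5² + 3²·17.9² + 2·[9·18·19.7·0.34 + 6·18·12.5·0.25 + 9·18·17.9·0.65 + 6·19.7·12.5·0.54 + 9·19.7·17.9·0.30 + 6·12.5·17.9·0.23] = 9917.5 + 10732.3 = 20649.8.
Under uncorrelated errors the observed covariances equal the true-score covariances, so only the own-variance terms attenuate.
True-score variance = [3²·18²·0.82 + 3²·19.7²·0.64 + 2²·12.5²·0.69 + 3²·17.9²·0.59] + 10732.3 = 6759.15 + 10732.3 = 17491.5.
Reliability = 17491.5 / 20649.8 = 0.847.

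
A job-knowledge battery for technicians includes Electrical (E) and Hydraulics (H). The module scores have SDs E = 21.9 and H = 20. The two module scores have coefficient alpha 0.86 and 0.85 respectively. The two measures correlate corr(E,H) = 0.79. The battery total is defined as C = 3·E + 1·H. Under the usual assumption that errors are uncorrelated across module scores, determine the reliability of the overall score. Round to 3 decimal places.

0.902

Var(C) = 3²·21.9² + 20² + 2·[3·21.9·20·0.79] = 4716.49 + 2076.12 = 6792.61.
With uncorrelated errors the cross-covariances are all true-score covariance, so they carry over unchanged; only the diagonal terms shrink to ρᵢσᵢ².
True-score variance = [3²·21.9²·0.86 + 20²·0.85] + 2076.12 = 4052.18 + 2076.12 = 6128.3.
Reliability = 6128.3 / 6792.61 = 0.902.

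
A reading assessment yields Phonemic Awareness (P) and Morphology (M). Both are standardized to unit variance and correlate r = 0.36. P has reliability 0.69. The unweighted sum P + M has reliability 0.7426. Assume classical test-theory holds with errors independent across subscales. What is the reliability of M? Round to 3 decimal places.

Var(P+M) = 2 + 2·0.36 = 2.720.
True-score variance = ρ_P + ρ_M + 2·0.36, so 0.7426 = (0.69 + ρ_M + 0.72) / 2.720.
ρ_M = 0.7426·2.720 − 0.69 − 0.72 = 0.610.

0.610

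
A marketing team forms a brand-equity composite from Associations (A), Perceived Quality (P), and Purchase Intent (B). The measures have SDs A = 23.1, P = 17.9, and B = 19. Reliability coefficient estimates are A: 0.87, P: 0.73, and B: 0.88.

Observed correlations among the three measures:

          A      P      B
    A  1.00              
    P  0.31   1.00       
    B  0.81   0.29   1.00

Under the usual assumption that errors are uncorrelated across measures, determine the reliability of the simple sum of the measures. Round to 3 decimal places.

Var(A+P+B) = 23.1² + 17.9² + 19² + 2·[23.1·17.9·0.31 + 23.1·19·0.81 + 17.9·19·0.29] = 1215.02 + 1164.64 = 2379.66.
Because errors are independent across components, Cov(Tᵢ,Tⱼ) = Cov(Xᵢ,Xⱼ); the off-diagonal part of the true-score variance is the same as above.
True-score variance = [23.1²·0.87 + 17.9²·0.73 + 19²·0.88] + 1164.64 = 1015.82 + 1164.64 = 2180.46.
Reliability = 2180.46 / 2379.66 = 0.916.

0.916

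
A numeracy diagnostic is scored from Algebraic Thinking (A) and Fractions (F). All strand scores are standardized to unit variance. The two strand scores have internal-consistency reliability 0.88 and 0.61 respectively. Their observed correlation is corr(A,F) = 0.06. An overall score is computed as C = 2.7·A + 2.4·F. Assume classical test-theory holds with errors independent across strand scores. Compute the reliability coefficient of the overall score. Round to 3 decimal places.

0.774

Var(C) = 2.7² + 2.4² + 2·[6.48·0.06] = 13.05 + 0.7776 = 13.8276.
With uncorrelated errors the cross-covariances are all true-score covariance, so they carry over unchanged; only the diagonal terms shrink to ρᵢσᵢ².
True-score variance = [2.7²·0.88 + 2.4²·0.61] + 0.7776 = 9.9288 + 0.7776 = 10.7064.
Reliability = 10.7064 / 13.8276 = 0.774.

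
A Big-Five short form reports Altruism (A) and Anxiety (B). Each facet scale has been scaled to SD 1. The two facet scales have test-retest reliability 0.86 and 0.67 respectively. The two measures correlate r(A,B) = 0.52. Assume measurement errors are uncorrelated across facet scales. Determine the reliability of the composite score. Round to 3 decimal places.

Var(A+B) = 2 + 2·[0.52] = 2 + 1.04 = 3.04.
Under uncorrelated errors the observed covariances equal the true-score covariances, so only the own-variance terms attenuate.
True-score variance = [0.86 + 0.67] + 1.04 = 1.53 + 1.04 = 2.57.
Reliability = 2.57 / 3.04 = 0.845.

0.845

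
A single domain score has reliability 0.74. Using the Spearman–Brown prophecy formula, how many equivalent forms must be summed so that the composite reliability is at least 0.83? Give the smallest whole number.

k ≥ ρ*(1−ρ₁)/(ρ₁(1−ρ*)) = 0.83·0.26 / (0.74·0.17) = 1.715.
Smallest integer k = 2.

2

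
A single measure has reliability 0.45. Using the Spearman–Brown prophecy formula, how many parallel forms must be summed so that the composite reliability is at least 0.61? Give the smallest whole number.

2

k ≥ ρ*(1−ρ₁)/(ρ₁(1−ρ*)) = 0.61·0.55 / (0.45·0.39) = 1.912.
Smallest integer k = 2.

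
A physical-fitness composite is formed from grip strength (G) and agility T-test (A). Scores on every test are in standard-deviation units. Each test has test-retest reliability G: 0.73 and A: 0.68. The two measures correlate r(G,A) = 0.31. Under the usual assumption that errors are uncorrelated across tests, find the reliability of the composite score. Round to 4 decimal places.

0.7748

Var(G+A) = 2 + 2·[0.31] = 2 + 0.62 = 2.62.
With uncorrelated errors the cross-covariances are all true-score covariance, so they carry over unchanged; only the diagonal terms shrink to ρᵢσᵢ².
True-score variance = [0.73 + 0.68] + 0.62 = 1.41 + 0.62 = 2.03.
Reliability = 2.03 / 2.62 = 0.7748.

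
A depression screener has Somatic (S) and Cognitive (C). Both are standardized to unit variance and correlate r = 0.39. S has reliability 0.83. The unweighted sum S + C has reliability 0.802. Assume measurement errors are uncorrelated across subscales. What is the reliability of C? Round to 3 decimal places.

0.620

Var(S+C) = 2 + 2·0.39 = 2.780.
True-score variance = ρ_S + ρ_C + 2·0.39, so 0.802 = (0.83 + ρ_C + 0.78) / 2.780.
ρ_C = 0.802·2.780 − 0.83 − 0.78 = 0.620.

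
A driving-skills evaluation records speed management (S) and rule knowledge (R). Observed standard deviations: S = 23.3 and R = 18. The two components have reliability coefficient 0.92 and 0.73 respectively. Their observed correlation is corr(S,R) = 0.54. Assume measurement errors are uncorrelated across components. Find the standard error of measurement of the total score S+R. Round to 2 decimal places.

11.44

Var(total) = 866.89 + 452.952 = 1319.84.
True-score variance = 735.979 + 452.952 = 1188.93, so reliability = 0.9008.
Error variance = 1319.84 − 1188.93 = 130.911; SEM = √130.911 = 11.44.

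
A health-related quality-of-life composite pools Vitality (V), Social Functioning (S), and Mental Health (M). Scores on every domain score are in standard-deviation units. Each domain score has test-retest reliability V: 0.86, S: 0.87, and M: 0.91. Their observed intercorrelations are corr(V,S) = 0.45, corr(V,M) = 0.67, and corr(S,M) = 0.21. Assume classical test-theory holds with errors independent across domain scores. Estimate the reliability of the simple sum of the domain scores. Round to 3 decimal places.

0.936

Var(V+S+M) = 3 + 2·[0.45 + 0.67 + 0.21] = 3 + 2.66 = 5.66.
Because errors are independent across components, Cov(Tᵢ,Tⱼ) = Cov(Xᵢ,Xⱼ); the off-diagonal part of the true-score variance is the same as above.
True-score variance = [0.86 + 0.87 + 0.91] + 2.66 = 2.64 + 2.66 = 5.3.
Reliability = 5.3 / 5.66 = 0.936.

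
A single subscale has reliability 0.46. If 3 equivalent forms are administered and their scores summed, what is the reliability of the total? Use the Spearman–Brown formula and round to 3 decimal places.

0.719

ρ_k = kρ / (1 + (k−1)ρ) = 3·0.46 / (1 + 2·0.46) = 1.380 / 1.920 = 0.719.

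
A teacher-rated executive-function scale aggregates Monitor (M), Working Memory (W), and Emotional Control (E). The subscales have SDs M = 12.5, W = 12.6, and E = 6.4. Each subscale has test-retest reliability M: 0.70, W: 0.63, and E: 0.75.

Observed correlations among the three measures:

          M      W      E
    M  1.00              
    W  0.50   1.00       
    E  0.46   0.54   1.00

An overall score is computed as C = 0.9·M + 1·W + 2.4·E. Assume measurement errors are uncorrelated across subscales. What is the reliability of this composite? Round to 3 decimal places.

Var(C) = 0.9²·12.5² + 12.6² + 2.4²·6.4² + 2·[0.9·12.5·12.6·0.50 + 2.16·12.5·6.4·0.46 + 2.4·12.6·6.4·0.54] = 521.252 + 509.745 = 1031.
Because errors are independent across components, Cov(Tᵢ,Tⱼ) = Cov(Xᵢ,Xⱼ); the off-diagonal part of the true-score variance is the same as above.
True-score variance = [0.9²·12.5²·0.70 + 12.6²·0.63 + 2.4²·6.4²·0.75] + 509.745 = 365.56 + 509.745 = 875.305.
Reliability = 875.305 / 1031 = 0.849.

0.849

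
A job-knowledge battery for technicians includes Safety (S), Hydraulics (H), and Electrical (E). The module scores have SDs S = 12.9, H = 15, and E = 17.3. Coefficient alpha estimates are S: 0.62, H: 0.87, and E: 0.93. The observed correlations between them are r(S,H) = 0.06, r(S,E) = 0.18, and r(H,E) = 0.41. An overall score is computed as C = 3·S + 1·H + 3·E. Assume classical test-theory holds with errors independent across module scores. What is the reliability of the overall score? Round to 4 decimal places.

Var(C) = 3²·12.9² + 15² + 3²·17.3² + 2·[3·12.9·15·0.06 + 9·12.9·17.3·0.18 + 3·15·17.3·0.41] = 4416.3 + 1431.1 = 5847.4.
Under uncorrelated errors the observed covariances equal the true-score covariances, so only the own-variance terms attenuate.
True-score variance = [3²·12.9²·0.62 + 15²·0.87 + 3²·17.3²·0.93] + 1431.1 = 3629.38 + 1431.1 = 5060.48.
Reliability = 5060.48 / 5847.4 = 0.8654.

0.8654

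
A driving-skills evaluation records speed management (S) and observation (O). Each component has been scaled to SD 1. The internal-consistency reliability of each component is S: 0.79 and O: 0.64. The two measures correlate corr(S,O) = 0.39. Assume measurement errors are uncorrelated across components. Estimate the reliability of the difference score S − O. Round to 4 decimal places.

Var(S−O) = 1 + 1 − 2·0.39 = 2 − 0.78 = 1.22.
With uncorrelated errors the cross-covariances are all true-score covariance, so they carry over unchanged; only the diagonal terms shrink to ρᵢσᵢ².
True-score variance = [0.79 + 0.64] − 0.78 = 1.43 − 0.78 = 0.65.
Reliability = 0.65 / 1.22 = 0.5328.

0.5328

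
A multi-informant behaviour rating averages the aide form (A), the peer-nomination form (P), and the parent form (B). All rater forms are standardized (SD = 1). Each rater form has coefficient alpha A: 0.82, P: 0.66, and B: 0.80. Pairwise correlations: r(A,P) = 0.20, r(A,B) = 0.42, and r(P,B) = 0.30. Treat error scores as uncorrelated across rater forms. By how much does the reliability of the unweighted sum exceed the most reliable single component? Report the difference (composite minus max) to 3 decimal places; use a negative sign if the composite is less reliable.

Var(sum) = 3 + 1.84 = 4.84; true-score variance = 2.28 + 1.84 = 4.12; composite reliability = 0.8512.
Max component reliability = 0.8200.
Difference = 0.8512 − 0.8200 = 0.031.

0.031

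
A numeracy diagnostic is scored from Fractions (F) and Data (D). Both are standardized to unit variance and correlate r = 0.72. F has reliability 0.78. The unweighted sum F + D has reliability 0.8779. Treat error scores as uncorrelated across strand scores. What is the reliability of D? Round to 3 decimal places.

Var(F+D) = 2 + 2·0.72 = 3.440.
True-score variance = ρ_F + ρ_D + 2·0.72, so 0.8779 = (0.78 + ρ_D + 1.44) / 3.440.
ρ_D = 0.8779·3.440 − 0.78 − 1.44 = 0.800.

0.800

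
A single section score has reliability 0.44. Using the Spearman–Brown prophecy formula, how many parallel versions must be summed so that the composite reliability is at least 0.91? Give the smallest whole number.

13

k ≥ ρ*(1−ρ₁)/(ρ₁(1−ρ*)) = 0.91·0.56 / (0.44·0.09) = 12.869.
Smallest integer k = 13.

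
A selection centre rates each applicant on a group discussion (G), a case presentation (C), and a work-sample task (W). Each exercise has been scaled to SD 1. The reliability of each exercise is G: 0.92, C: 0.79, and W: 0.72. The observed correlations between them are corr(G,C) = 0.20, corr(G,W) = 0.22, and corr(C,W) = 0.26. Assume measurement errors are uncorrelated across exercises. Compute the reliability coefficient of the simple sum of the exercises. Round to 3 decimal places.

Var(G+C+W) = 3 + 2·[0.20 + 0.22 + 0.26] = 3 + 1.36 = 4.36.
Under uncorrelated errors the observed covariances equal the true-score covariances, so only the own-variance terms attenuate.
True-score variance = [0.92 + 0.79 + 0.72] + 1.36 = 2.43 + 1.36 = 3.79.
Reliability = 3.79 / 4.36 = 0.869.

0.869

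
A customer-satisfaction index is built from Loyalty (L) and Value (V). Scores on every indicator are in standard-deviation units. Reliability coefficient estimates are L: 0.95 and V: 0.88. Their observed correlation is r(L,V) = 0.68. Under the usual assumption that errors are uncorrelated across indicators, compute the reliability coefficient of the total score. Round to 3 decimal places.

Var(L+V) = 2 + 2·[0.68] = 2 + 1.36 = 3.36.
With uncorrelated errors the cross-covariances are all true-score covariance, so they carry over unchanged; only the diagonal terms shrink to ρᵢσᵢ².
True-score variance = [0.95 + 0.88] + 1.36 = 1.83 + 1.36 = 3.19.
Reliability = 3.19 / 3.36 = 0.949.

0.949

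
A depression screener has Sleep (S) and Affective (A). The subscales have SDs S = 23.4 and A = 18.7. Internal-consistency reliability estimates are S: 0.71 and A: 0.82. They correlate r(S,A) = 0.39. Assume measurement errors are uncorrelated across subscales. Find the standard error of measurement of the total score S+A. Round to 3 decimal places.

Var(total) = 897.25 + 341.312 = 1238.56.
True-score variance = 675.513 + 341.312 = 1016.83, so reliability = 0.8210.
Error variance = 1238.56 − 1016.83 = 221.737; SEM = √221.737 = 14.891.

14.891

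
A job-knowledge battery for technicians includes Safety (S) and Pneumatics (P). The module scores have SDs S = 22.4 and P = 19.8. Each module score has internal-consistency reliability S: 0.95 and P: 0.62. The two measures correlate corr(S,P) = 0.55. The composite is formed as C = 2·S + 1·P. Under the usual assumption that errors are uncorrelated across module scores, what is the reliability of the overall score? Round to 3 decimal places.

0.926

Var(C) = 2²·22.4² + 19.8² + 2·[2·22.4·19.8·0.55] = 2399.08 + 975.744 = 3374.82.
With uncorrelated errors the cross-covariances are all true-score covariance, so they carry over unchanged; only the diagonal terms shrink to ρᵢσᵢ².
True-score variance = [2²·22.4²·0.95 + 19.8²·0.62] + 975.744 = 2149.75 + 975.744 = 3125.5.
Reliability = 3125.5 / 3374.82 = 0.926.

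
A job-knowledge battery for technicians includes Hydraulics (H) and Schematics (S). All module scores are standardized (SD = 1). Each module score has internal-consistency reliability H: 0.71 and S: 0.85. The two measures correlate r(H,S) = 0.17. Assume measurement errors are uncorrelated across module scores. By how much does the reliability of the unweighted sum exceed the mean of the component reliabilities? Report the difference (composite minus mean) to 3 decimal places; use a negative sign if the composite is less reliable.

Var(sum) = 2 + 0.34 = 2.34; true-score variance = 1.56 + 0.34 = 1.9; composite reliability = 0.8120.
Mean component reliability = 0.7800.
Difference = 0.8120 − 0.7800 = 0.032.

0.032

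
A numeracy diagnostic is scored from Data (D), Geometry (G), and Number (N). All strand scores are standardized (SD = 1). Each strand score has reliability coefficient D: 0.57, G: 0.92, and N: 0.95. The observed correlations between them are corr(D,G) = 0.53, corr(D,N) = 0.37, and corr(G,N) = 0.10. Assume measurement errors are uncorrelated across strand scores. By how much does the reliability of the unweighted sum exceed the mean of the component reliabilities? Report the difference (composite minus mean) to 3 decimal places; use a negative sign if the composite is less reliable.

0.075

Var(sum) = 3 + 2 = 5; true-score variance = 2.44 + 2 = 4.44; composite reliability = 0.8880.
Mean component reliability = 0.8133.
Difference = 0.8880 − 0.8133 = 0.075.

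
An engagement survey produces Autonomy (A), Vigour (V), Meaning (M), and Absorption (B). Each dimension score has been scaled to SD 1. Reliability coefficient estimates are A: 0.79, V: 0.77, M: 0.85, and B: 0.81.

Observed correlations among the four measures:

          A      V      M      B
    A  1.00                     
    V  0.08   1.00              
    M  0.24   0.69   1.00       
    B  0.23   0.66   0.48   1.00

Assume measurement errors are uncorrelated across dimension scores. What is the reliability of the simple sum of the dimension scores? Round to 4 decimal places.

0.9110

Var(A+V+M+B) = 4 + 2·[0.08 + 0.24 + 0.23 + 0.69 + 0.66 + 0.48] = 4 + 4.76 = 8.76.
Because errors are independent across components, Cov(Tᵢ,Tⱼ) = Cov(Xᵢ,Xⱼ); the off-diagonal part of the true-score variance is the same as above.
True-score variance = [0.79 + 0.77 + 0.85 + 0.81] + 4.76 = 3.22 + 4.76 = 7.98.
Reliability = 7.98 / 8.76 = 0.9110.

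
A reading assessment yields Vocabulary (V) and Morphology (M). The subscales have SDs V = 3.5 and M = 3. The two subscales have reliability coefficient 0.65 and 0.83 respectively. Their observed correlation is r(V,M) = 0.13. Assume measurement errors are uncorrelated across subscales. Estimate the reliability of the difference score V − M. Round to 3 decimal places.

Var(V−M) = 3.5² + 3² − 2·3.5·3·0.13 = 21.25 − 2.73 = 18.52.
Under uncorrelated errors the observed covariances equal the true-score covariances, so only the own-variance terms attenuate.
True-score variance = [3.5²·0.65 + 3²·0.83] − 2.73 = 15.4325 − 2.73 = 12.7025.
Reliability = 12.7025 / 18.52 = 0.686.

0.686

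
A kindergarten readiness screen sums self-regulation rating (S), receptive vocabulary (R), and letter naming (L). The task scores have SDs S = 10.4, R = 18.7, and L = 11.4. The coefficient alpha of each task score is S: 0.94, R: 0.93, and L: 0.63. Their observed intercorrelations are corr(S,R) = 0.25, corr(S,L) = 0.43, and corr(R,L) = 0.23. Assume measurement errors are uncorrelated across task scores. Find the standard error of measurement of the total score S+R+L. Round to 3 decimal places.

Var(total) = 587.81 + 297.264 = 885.074.
True-score variance = 508.757 + 297.264 = 806.021, so reliability = 0.9107.
Error variance = 885.074 − 806.021 = 79.0531; SEM = √79.0531 = 8.891.

8.891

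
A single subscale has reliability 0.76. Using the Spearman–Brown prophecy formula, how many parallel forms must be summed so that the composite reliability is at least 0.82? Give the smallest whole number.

k ≥ ρ*(1−ρ₁)/(ρ₁(1−ρ*)) = 0.82·0.24 / (0.76·0.18) = 1.439.
Smallest integer k = 2.

2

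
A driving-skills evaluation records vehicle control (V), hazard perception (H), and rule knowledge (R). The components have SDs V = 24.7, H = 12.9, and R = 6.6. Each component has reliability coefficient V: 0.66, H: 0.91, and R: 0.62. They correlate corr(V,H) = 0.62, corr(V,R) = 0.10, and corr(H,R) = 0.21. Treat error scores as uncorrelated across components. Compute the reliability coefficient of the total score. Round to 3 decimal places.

Var(V+H+R) = 24.7² + 12.9² + 6.6² + 2·[24.7·12.9·0.62 + 24.7·6.6·0.10 + 12.9·6.6·0.21] = 820.06 + 463.464 = 1283.52.
Under uncorrelated errors the observed covariances equal the true-score covariances, so only the own-variance terms attenuate.
True-score variance = [24.7²·0.66 + 12.9²·0.91 + 6.6²·0.62] + 463.464 = 581.1 + 463.464 = 1044.56.
Reliability = 1044.56 / 1283.52 = 0.814.

0.814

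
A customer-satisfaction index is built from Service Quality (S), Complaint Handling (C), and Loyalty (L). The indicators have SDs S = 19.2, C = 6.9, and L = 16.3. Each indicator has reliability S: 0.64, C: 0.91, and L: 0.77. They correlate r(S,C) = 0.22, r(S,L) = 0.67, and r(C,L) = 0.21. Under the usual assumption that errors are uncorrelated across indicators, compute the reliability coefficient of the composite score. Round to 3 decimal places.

Var(S+C+L) = 19.2² + 6.9² + 16.3² + 2·[19.2·6.9·0.22 + 19.2·16.3·0.67 + 6.9·16.3·0.21] = 681.94 + 524.895 = 1206.84.
With uncorrelated errors the cross-covariances are all true-score covariance, so they carry over unchanged; only the diagonal terms shrink to ρᵢσᵢ².
True-score variance = [19.2²·0.64 + 6.9²·0.91 + 16.3²·0.77] + 524.895 = 483.836 + 524.895 = 1008.73.
Reliability = 1008.73 / 1206.84 = 0.836.

0.836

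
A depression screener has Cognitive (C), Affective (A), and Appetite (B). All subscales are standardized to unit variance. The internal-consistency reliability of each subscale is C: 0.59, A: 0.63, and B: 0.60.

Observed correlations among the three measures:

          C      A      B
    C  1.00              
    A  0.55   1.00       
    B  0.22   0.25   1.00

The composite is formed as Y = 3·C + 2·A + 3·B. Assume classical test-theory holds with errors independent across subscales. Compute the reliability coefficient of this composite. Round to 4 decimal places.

0.7534

Var(Y) = 3² + 2² + 3² + 2·[6·0.55 + 9·0.22 + 6·0.25] = 22 + 13.56 = 35.56.
Because errors are independent across components, Cov(Tᵢ,Tⱼ) = Cov(Xᵢ,Xⱼ); the off-diagonal part of the true-score variance is the same as above.
True-score variance = [3²·0.59 + 2²·0.63 + 3²·0.60] + 13.56 = 13.23 + 13.56 = 26.79.
Reliability = 26.79 / 35.56 = 0.7534.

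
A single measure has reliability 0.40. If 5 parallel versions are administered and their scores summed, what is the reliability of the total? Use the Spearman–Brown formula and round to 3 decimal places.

ρ_k = kρ / (1 + (k−1)ρ) = 5·0.40 / (1 + 4·0.40) = 2.000 / 2.600 = 0.769.

0.769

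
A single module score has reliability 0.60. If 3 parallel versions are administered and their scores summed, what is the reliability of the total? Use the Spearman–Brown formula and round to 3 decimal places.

0.818

ρ_k = kρ / (1 + (k−1)ρ) = 3·0.60 / (1 + 2·0.60) = 1.800 / 2.200 = 0.818.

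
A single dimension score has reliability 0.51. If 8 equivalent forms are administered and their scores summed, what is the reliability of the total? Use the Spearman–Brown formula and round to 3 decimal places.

ρ_k = kρ / (1 + (k−1)ρ) = 8·0.51 / (1 + 7·0.51) = 4.080 / 4.570 = 0.893.

0.893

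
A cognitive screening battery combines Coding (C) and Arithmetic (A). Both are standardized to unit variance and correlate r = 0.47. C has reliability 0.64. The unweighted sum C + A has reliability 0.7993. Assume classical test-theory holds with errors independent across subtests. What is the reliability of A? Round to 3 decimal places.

Var(C+A) = 2 + 2·0.47 = 2.940.
True-score variance = ρ_C + ρ_A + 2·0.47, so 0.7993 = (0.64 + ρ_A + 0.94) / 2.940.
ρ_A = 0.7993·2.940 − 0.64 − 0.94 = 0.770.

0.770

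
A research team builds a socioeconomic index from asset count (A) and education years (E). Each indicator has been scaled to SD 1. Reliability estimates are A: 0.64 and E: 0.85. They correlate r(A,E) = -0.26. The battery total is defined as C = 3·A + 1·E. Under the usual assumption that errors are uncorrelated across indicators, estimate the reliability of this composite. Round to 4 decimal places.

Var(C) = 3² + 1 + 2·[3·(-0.26)] = 10 − 1.56 = 8.44.
With uncorrelated errors the cross-covariances are all true-score covariance, so they carry over unchanged; only the diagonal terms shrink to ρᵢσᵢ².
True-score variance = [3²·0.64 + 0.85] − 1.56 = 6.61 − 1.56 = 5.05.
Reliability = 5.05 / 8.44 = 0.5983.

0.5983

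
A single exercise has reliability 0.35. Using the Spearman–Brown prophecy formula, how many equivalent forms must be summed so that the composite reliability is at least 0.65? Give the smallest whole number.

4

k ≥ ρ*(1−ρ₁)/(ρ₁(1−ρ*)) = 0.65·0.65 / (0.35·0.35) = 3.449.
Smallest integer k = 4.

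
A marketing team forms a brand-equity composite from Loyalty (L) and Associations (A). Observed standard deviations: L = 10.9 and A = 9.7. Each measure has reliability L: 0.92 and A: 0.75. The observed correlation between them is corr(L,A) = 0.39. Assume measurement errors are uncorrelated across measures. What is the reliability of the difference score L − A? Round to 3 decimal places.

Var(L−A) = 10.9² + 9.7² − 2·10.9·9.7·0.39 = 212.9 − 82.4694 = 130.431.
With uncorrelated errors the cross-covariances are all true-score covariance, so they carry over unchanged; only the diagonal terms shrink to ρᵢσᵢ².
True-score variance = [10.9²·0.92 + 9.7²·0.75] − 82.4694 = 179.873 − 82.4694 = 97.4033.
Reliability = 97.4033 / 130.431 = 0.747.

0.747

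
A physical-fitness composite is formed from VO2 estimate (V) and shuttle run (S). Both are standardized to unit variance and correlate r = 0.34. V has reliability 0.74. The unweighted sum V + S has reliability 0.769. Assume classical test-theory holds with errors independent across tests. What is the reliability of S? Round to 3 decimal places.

0.641

Var(V+S) = 2 + 2·0.34 = 2.680.
True-score variance = ρ_V + ρ_S + 2·0.34, so 0.769 = (0.74 + ρ_S + 0.68) / 2.680.
ρ_S = 0.769·2.680 − 0.74 − 0.68 = 0.641.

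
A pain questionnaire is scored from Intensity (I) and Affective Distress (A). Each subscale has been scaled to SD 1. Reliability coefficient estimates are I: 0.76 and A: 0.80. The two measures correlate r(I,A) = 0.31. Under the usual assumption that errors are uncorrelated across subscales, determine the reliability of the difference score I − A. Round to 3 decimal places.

0.681

Var(I−A) = 1 + 1 − 2·0.31 = 2 − 0.62 = 1.38.
Under uncorrelated errors the observed covariances equal the true-score covariances, so only the own-variance terms attenuate.
True-score variance = [0.76 + 0.80] − 0.62 = 1.56 − 0.62 = 0.94.
Reliability = 0.94 / 1.38 = 0.681.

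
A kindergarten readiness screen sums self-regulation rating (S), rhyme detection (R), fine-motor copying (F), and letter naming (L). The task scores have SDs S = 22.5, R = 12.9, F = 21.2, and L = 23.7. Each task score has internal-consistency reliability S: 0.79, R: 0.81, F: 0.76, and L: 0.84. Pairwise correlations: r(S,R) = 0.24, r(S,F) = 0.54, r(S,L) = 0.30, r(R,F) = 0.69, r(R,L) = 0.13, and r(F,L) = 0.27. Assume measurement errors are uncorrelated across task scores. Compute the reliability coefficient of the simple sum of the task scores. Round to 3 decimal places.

0.901

Var(S+R+F+L) = 22.5² + 12.9² + 21.2² + 23.7² + 2·[22.5·12.9·0.24 + 22.5·21.2·0.54 + 22.5·23.7·0.30 + 12.9·21.2·0.69 + 12.9·23.7·0.13 + 21.2·23.7·0.27] = 1683.79 + 1702.64 = 3386.43.
With uncorrelated errors the cross-covariances are all true-score covariance, so they carry over unchanged; only the diagonal terms shrink to ρᵢσᵢ².
True-score variance = [22.5²·0.79 + 12.9²·0.81 + 21.2²·0.76 + 23.7²·0.84] + 1702.64 = 1348.12 + 1702.64 = 3050.76.
Reliability = 3050.76 / 3386.43 = 0.901.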